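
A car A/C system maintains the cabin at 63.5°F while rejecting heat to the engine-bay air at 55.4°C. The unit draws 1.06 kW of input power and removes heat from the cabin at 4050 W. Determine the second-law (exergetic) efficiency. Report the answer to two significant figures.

0.50

Converting, Q̇_C = 4050 W = 4.050 kW, so COP_actual = Q̇_C/Ẇ = 4.050/1.060 = 3.821.
In absolute terms T_C = 290.65 K and T_H = 328.55 K, so ΔT = 37.90 K.
COP_Carnot = T_C/ΔT = 290.65/37.90 = 7.669.
η_II = COP_actual/COP_Carnot = 3.821/7.669 = 0.4982.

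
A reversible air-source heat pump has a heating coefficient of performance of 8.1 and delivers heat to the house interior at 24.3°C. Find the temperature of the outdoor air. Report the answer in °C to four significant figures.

-12.42 °C

COP_HP = T_H/(T_H − T_C) gives T_H − T_C = T_H/COP.
With T_H = 297.45 K, T_C = 297.45 × (1 − 1/8.1) = 260.73 K.
Converting, 260.73 K = -12.42°C.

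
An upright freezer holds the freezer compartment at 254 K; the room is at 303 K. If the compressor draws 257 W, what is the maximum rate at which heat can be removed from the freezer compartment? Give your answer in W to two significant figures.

1300 W

The reservoir spacing is ΔT = 303 − 254 = 49.00 K.
COP_Carnot = T_C/ΔT = 254.00/49.00 = 5.184.
Q̇_max = COP_Carnot × Ẇ = 5.184 × 257.0 W = 1332 W.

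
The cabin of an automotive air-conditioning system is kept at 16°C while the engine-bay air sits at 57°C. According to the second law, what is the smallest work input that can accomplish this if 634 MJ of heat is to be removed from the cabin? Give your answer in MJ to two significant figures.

In absolute terms T_C = 289.15 K and T_H = 330.15 K, so ΔT = 41.00 K.
The reversible limit is COP_R = T_C/ΔT = 7.052, so W_min = Q_C/COP = Q_C·ΔT/T_C.
W_min = 634.0 × 41.00/289.15 = 89.90 MJ.

90 MJ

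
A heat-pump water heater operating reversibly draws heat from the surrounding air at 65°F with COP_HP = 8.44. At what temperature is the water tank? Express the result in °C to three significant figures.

57.5 °C

COP_HP = T_H/(T_H − T_C) rearranges to T_H = COP·T_C/(COP − 1).
With T_C = 291.48 K, T_H = 8.44 × 291.48/7.440 = 330.66 K.
Converting, 330.66 K = 57.51°C.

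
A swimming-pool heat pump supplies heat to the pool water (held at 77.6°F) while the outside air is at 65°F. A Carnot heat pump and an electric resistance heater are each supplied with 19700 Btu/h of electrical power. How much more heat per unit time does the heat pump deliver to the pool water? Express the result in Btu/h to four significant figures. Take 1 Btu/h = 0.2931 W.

820300 Btu/h

In absolute terms T_C = 291.48 K and T_H = 298.48 K, so ΔT = 7.000 K.
COP_Carnot = T_H/ΔT = 298.48/7.000 = 42.64.
The heat pump delivers Q̇_H = COP × Ẇ = 840000 Btu/h; the resistance heater delivers Ẇ = 19700 Btu/h.
Extra = (COP − 1)·Ẇ = 820300 Btu/h.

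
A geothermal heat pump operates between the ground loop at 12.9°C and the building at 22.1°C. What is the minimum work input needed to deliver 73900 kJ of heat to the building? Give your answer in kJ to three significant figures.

In absolute terms T_C = 286.05 K and T_H = 295.25 K, so ΔT = 9.200 K.
The reversible limit is COP_HP = T_H/ΔT = 32.09, so W_min = Q_H/COP = Q_H·ΔT/T_H.
W_min = 73900 × 9.200/295.25 = 2303 kJ.

2300 kJ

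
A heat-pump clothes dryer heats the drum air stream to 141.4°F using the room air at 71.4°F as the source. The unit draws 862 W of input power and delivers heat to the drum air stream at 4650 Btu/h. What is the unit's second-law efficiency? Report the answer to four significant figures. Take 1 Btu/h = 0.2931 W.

0.1841

Converting, Q̇_H = 4650 Btu/h = 1363 W, so COP_actual = Q̇_H/Ẇ = 1363/862.0 = 1.581.
In absolute terms T_C = 295.04 K and T_H = 333.93 K, so ΔT = 38.89 K.
COP_Carnot = T_H/ΔT = 333.93/38.89 = 8.587.
η_II = COP_actual/COP_Carnot = 1.581/8.587 = 0.1841.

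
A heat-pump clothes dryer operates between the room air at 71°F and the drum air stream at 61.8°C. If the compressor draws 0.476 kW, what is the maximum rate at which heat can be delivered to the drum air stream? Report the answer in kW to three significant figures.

3.97 kW

In absolute terms T_C = 294.82 K and T_H = 334.95 K, so ΔT = 40.13 K.
COP_Carnot = T_H/ΔT = 334.95/40.13 = 8.346.
Q̇_max = COP_Carnot × Ẇ = 8.346 × 0.4760 kW = 3.973 kW.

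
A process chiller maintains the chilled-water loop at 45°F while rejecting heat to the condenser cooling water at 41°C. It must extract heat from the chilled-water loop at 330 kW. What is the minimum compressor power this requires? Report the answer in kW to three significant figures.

In absolute terms T_C = 280.37 K and T_H = 314.15 K, so ΔT = 33.78 K.
COP_Carnot = T_C/ΔT = 280.37/33.78 = 8.300.
Ẇ_min = Q̇/COP_Carnot = 330.0/8.300 = 39.76 kW.

39.8 kW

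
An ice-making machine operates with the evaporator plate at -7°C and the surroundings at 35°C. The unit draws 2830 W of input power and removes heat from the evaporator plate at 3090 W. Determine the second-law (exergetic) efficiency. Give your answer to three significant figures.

COP_actual = Q̇_C/Ẇ = 3090/2830 = 1.092.
In absolute terms T_C = 266.15 K and T_H = 308.15 K, so ΔT = 42.00 K.
COP_Carnot = T_C/ΔT = 266.15/42.00 = 6.337.
η_II = COP_actual/COP_Carnot = 1.092/6.337 = 0.1723.

0.172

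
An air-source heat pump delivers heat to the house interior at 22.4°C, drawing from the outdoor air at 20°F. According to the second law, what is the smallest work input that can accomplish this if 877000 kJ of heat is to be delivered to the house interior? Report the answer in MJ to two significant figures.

86 MJ

In absolute terms T_C = 266.48 K and T_H = 295.55 K, so ΔT = 29.07 K.
The reversible limit is COP_HP = T_H/ΔT = 10.17, so W_min = Q_H/COP = Q_H·ΔT/T_H.
W_min = 877000 × 29.07/295.55 = 86250 kJ = 86.25 MJ.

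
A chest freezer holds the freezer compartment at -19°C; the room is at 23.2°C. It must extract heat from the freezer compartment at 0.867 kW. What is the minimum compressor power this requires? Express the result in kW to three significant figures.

In absolute terms T_C = 254.15 K and T_H = 296.35 K, so ΔT = 42.20 K.
COP_Carnot = T_C/ΔT = 254.15/42.20 = 6.023.
Ẇ_min = Q̇/COP_Carnot = 0.8670/6.023 = 0.1440 kW.

0.144 kW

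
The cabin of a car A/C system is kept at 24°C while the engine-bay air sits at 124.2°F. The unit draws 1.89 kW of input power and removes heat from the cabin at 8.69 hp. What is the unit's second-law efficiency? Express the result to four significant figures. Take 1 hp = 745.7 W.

0.3141

Converting, Q̇_C = 8.690 hp = 6.480 kW, so COP_actual = Q̇_C/Ẇ = 6.480/1.890 = 3.429.
In absolute terms T_C = 297.15 K and T_H = 324.37 K, so ΔT = 27.22 K.
COP_Carnot = T_C/ΔT = 297.15/27.22 = 10.92.
η_II = COP_actual/COP_Carnot = 3.429/10.92 = 0.3141.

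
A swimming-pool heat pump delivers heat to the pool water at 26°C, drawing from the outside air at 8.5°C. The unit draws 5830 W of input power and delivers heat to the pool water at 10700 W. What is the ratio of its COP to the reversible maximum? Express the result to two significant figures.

COP_actual = Q̇_H/Ẇ = 10700/5830 = 1.835.
In absolute terms T_C = 281.65 K and T_H = 299.15 K, so ΔT = 17.50 K.
COP_Carnot = T_H/ΔT = 299.15/17.50 = 17.09.
η_II = COP_actual/COP_Carnot = 1.835/17.09 = 0.1074.

0.11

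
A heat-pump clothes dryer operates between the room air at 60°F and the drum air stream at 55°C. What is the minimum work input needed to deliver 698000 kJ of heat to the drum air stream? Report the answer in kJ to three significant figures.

83900 kJ

In absolute terms T_C = 288.71 K and T_H = 328.15 K, so ΔT = 39.44 K.
The reversible limit is COP_HP = T_H/ΔT = 8.319, so W_min = Q_H/COP = Q_H·ΔT/T_H.
W_min = 698000 × 39.44/328.15 = 83900 kJ.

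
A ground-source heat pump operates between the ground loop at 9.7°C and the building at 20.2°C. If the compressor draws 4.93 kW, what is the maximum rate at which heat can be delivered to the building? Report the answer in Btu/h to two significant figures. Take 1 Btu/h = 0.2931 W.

470000 Btu/h

In absolute terms T_C = 282.85 K and T_H = 293.35 K, so ΔT = 10.50 K.
COP_Carnot = T_H/ΔT = 293.35/10.50 = 27.94.
Q̇_max = COP_Carnot × Ẇ = 27.94 × 4.930 kW = 137.7 kW = 469900 Btu/h.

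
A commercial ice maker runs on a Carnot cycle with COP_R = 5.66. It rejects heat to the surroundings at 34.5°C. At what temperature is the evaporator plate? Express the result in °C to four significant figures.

For a Carnot refrigerator COP_R = T_C/(T_H − T_C), so T_C = COP·T_H/(1 + COP).
With T_H = 307.65 K, T_C = 5.66 × 307.65/6.660 = 261.46 K.
Converting, 261.46 K = -11.69°C.

-11.69 °C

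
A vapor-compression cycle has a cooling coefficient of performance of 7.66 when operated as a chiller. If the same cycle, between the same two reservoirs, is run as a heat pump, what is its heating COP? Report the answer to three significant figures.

8.66

The first law on one cycle gives Q_H = Q_C + W, so Q_H/W = Q_C/W + 1.
COP_HP = COP_R + 1 = 7.66 + 1 = 8.66.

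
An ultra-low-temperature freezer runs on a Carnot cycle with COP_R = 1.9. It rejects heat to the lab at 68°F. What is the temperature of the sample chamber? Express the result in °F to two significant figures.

-110 °F

For a Carnot refrigerator COP_R = T_C/(T_H − T_C), so T_C = COP·T_H/(1 + COP).
With T_H = 293.15 K, T_C = 1.9 × 293.15/2.900 = 192.06 K.
Converting, 192.06 K = -113.96°F.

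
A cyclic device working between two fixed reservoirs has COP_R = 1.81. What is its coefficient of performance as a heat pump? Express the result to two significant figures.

The first law on one cycle gives Q_H = Q_C + W, so Q_H/W = Q_C/W + 1.
COP_HP = COP_R + 1 = 1.81 + 1 = 2.81.

2.8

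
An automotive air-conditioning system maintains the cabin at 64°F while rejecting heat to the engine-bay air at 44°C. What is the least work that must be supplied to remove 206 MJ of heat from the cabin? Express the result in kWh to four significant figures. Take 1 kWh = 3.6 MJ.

In absolute terms T_C = 290.93 K and T_H = 317.15 K, so ΔT = 26.22 K.
The reversible limit is COP_R = T_C/ΔT = 11.09, so W_min = Q_C/COP = Q_C·ΔT/T_C.
W_min = 206.0 × 26.22/290.93 = 18.57 MJ = 5.158 kWh.

5.158 kWh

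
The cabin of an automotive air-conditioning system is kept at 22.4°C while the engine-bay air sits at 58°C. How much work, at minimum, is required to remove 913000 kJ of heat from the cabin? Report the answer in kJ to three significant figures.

110000 kJ

In absolute terms T_C = 295.55 K and T_H = 331.15 K, so ΔT = 35.60 K.
The reversible limit is COP_R = T_C/ΔT = 8.302, so W_min = Q_C/COP = Q_C·ΔT/T_C.
W_min = 913000 × 35.60/295.55 = 110000 kJ.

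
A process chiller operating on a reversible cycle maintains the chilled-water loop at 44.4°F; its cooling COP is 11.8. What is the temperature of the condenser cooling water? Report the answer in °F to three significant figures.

87.1 °F

COP_R = T_C/(T_H − T_C) gives T_H − T_C = T_C/COP.
With T_C = 280.04 K, T_H = 280.04 × (1 + 1/11.8) = 303.77 K.
Converting, 303.77 K = 87.12°F.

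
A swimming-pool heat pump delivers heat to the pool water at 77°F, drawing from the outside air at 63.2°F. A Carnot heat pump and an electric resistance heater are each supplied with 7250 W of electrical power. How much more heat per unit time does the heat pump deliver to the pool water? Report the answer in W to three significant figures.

In absolute terms T_C = 290.48 K and T_H = 298.15 K, so ΔT = 7.667 K.
COP_Carnot = T_H/ΔT = 298.15/7.667 = 38.89.
The heat pump delivers Q̇_H = COP × Ẇ = 281900 W; the resistance heater delivers Ẇ = 7250 W.
Extra = (COP − 1)·Ẇ = 274700 W.

275000 W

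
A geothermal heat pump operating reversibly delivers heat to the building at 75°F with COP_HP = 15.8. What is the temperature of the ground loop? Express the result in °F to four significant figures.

41.16 °F

COP_HP = T_H/(T_H − T_C) gives T_H − T_C = T_H/COP.
With T_H = 297.04 K, T_C = 297.04 × (1 − 1/15.8) = 278.24 K.
Converting, 278.24 K = 41.16°F.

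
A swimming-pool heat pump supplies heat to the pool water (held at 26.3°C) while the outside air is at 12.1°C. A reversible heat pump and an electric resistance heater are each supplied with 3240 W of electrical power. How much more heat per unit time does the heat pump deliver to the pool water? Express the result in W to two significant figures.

65000 W

In absolute terms T_C = 285.25 K and T_H = 299.45 K, so ΔT = 14.20 K.
COP_Carnot = T_H/ΔT = 299.45/14.20 = 21.09.
The heat pump delivers Q̇_H = COP × Ẇ = 68330 W; the resistance heater delivers Ẇ = 3240 W.
Extra = (COP − 1)·Ẇ = 65090 W.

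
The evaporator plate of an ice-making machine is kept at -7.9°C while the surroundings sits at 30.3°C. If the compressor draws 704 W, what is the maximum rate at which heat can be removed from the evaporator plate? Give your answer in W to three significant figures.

In absolute terms T_C = 265.25 K and T_H = 303.45 K, so ΔT = 38.20 K.
COP_Carnot = T_C/ΔT = 265.25/38.20 = 6.944.
Q̇_max = COP_Carnot × Ẇ = 6.944 × 704.0 W = 4888 W.

4890 W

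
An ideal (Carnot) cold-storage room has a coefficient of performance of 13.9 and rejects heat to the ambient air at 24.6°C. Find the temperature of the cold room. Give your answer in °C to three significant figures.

For a Carnot refrigerator COP_R = T_C/(T_H − T_C), so T_C = COP·T_H/(1 + COP).
With T_H = 297.75 K, T_C = 13.9 × 297.75/14.90 = 277.77 K.
Converting, 277.77 K = 4.62°C.

4.62 °C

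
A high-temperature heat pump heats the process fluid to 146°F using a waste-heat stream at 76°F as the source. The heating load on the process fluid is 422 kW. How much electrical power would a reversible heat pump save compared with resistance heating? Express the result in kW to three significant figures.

In absolute terms T_C = 297.59 K and T_H = 336.48 K, so ΔT = 38.89 K.
COP_Carnot = T_H/ΔT = 336.48/38.89 = 8.652.
Resistance heating needs Ẇ_res = Q̇_H = 422.0 kW; the reversible heat pump needs only Ẇ_hp = Q̇_H/COP = 48.77 kW.
Saving = 422.0 − 48.77 = 373.2 kW.

373 kW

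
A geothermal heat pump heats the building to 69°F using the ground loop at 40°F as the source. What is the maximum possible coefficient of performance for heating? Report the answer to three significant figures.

18.2

In absolute terms T_C = 277.59 K and T_H = 293.71 K, so ΔT = 16.11 K.
For a reversible cycle, COP_Carnot = T_H/ΔT = 293.71/16.11 = 18.23.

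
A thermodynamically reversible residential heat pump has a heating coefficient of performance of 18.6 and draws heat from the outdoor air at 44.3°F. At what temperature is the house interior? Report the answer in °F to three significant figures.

72.9 °F

COP_HP = T_H/(T_H − T_C) rearranges to T_H = COP·T_C/(COP − 1).
With T_C = 279.98 K, T_H = 18.6 × 279.98/17.60 = 295.89 K.
Converting, 295.89 K = 72.93°F.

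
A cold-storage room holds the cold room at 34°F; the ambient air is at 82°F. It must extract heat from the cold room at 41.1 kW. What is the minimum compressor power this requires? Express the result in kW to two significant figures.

4.0 kW

In absolute terms T_C = 274.26 K and T_H = 300.93 K, so ΔT = 26.67 K.
COP_Carnot = T_C/ΔT = 274.26/26.67 = 10.28.
Ẇ_min = Q̇/COP_Carnot = 41.10/10.28 = 3.996 kW.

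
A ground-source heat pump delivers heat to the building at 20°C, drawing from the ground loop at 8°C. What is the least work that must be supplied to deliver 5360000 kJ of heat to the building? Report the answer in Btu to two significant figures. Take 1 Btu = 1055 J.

In absolute terms T_C = 281.15 K and T_H = 293.15 K, so ΔT = 12.00 K.
The reversible limit is COP_HP = T_H/ΔT = 24.43, so W_min = Q_H/COP = Q_H·ΔT/T_H.
W_min = 5360000 × 12.00/293.15 = 219400 kJ = 208000 Btu.

210000 Btu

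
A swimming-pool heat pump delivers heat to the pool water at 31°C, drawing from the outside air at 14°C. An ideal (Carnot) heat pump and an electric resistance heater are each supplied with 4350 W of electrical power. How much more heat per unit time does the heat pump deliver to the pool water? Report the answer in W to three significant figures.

73500 W

In absolute terms T_C = 287.15 K and T_H = 304.15 K, so ΔT = 17.00 K.
COP_Carnot = T_H/ΔT = 304.15/17.00 = 17.89.
The heat pump delivers Q̇_H = COP × Ẇ = 77830 W; the resistance heater delivers Ẇ = 4350 W.
Extra = (COP − 1)·Ẇ = 73480 W.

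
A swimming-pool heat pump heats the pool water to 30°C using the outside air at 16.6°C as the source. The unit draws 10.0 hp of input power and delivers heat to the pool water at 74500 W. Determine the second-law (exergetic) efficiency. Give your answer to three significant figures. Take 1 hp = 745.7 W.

0.442

Converting, Q̇_H = 74500 W = 99.91 hp, so COP_actual = Q̇_H/Ẇ = 99.91/10.00 = 9.991.
In absolute terms T_C = 289.75 K and T_H = 303.15 K, so ΔT = 13.40 K.
COP_Carnot = T_H/ΔT = 303.15/13.40 = 22.62.
η_II = COP_actual/COP_Carnot = 9.991/22.62 = 0.4416.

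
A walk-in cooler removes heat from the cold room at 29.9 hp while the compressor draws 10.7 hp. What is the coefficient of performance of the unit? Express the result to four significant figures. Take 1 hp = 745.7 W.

2.794

The first law gives Q̇_H = Q̇_C + Ẇ, so the three rates are Q̇_C = 29.90, Q̇_H = 40.60, Ẇ = 10.70 hp.
COP_R = Q̇_C/Ẇ = 29.90/10.70 = 2.794.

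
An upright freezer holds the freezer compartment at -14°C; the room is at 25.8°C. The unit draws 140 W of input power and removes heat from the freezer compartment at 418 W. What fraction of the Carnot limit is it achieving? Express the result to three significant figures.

COP_actual = Q̇_C/Ẇ = 418.0/140.0 = 2.986.
In absolute terms T_C = 259.15 K and T_H = 298.95 K, so ΔT = 39.80 K.
COP_Carnot = T_C/ΔT = 259.15/39.80 = 6.511.
η_II = COP_actual/COP_Carnot = 2.986/6.511 = 0.4585.

0.459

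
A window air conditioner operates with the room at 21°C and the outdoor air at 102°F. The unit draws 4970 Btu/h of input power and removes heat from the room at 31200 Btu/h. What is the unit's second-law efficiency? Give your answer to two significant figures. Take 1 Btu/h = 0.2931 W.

0.38

COP_actual = Q̇_C/Ẇ = 31200/4970 = 6.278.
In absolute terms T_C = 294.15 K and T_H = 312.04 K, so ΔT = 17.89 K.
COP_Carnot = T_C/ΔT = 294.15/17.89 = 16.44.
η_II = COP_actual/COP_Carnot = 6.278/16.44 = 0.3818.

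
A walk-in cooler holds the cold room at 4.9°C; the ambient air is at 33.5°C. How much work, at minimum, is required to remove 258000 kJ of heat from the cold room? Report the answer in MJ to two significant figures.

27 MJ

In absolute terms T_C = 278.05 K and T_H = 306.65 K, so ΔT = 28.60 K.
The reversible limit is COP_R = T_C/ΔT = 9.722, so W_min = Q_C/COP = Q_C·ΔT/T_C.
W_min = 258000 × 28.60/278.05 = 26540 kJ = 26.54 MJ.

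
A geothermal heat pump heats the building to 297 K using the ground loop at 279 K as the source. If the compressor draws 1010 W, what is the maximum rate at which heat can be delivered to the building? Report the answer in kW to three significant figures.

16.7 kW

The reservoir spacing is ΔT = 297 − 279 = 18.00 K.
COP_Carnot = T_H/ΔT = 297.00/18.00 = 16.50.
Q̇_max = COP_Carnot × Ẇ = 16.50 × 1010 W = 16670 W = 16.67 kW.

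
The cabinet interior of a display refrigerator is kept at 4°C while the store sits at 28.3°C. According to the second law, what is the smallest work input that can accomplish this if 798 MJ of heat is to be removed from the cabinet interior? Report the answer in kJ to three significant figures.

70000 kJ

In absolute terms T_C = 277.15 K and T_H = 301.45 K, so ΔT = 24.30 K.
The reversible limit is COP_R = T_C/ΔT = 11.41, so W_min = Q_C/COP = Q_C·ΔT/T_C.
W_min = 798.0 × 24.30/277.15 = 69.97 MJ = 69970 kJ.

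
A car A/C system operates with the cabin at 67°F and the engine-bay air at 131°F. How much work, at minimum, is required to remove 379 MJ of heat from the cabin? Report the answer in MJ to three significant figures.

In absolute terms T_C = 292.59 K and T_H = 328.15 K, so ΔT = 35.56 K.
The reversible limit is COP_R = T_C/ΔT = 8.229, so W_min = Q_C/COP = Q_C·ΔT/T_C.
W_min = 379.0 × 35.56/292.59 = 46.06 MJ.

46.1 MJ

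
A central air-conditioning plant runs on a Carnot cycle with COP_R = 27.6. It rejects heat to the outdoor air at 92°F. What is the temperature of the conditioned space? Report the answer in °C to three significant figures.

22.6 °C

For a Carnot refrigerator COP_R = T_C/(T_H − T_C), so T_C = COP·T_H/(1 + COP).
With T_H = 306.48 K, T_C = 27.6 × 306.48/28.60 = 295.77 K.
Converting, 295.77 K = 22.62°C.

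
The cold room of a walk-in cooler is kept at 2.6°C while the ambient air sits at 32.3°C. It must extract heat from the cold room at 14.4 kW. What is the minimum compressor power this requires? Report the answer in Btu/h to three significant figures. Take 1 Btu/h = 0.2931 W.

5290 Btu/h

In absolute terms T_C = 275.75 K and T_H = 305.45 K, so ΔT = 29.70 K.
COP_Carnot = T_C/ΔT = 275.75/29.70 = 9.285.
Ẇ_min = Q̇/COP_Carnot = 14.40/9.285 = 1.551 kW = 5292 Btu/h.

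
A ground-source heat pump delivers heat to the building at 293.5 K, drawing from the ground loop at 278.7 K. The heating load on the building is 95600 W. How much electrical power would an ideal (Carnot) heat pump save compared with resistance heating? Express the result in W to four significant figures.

The reservoir spacing is ΔT = 293.5 − 278.7 = 14.80 K.
COP_Carnot = T_H/ΔT = 293.50/14.80 = 19.83.
Resistance heating needs Ẇ_res = Q̇_H = 95600 W; the reversible heat pump needs only Ẇ_hp = Q̇_H/COP = 4821 W.
Saving = 95600 − 4821 = 90780 W.

90780 W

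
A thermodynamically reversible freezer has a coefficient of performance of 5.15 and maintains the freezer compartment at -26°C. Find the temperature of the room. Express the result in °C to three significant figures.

COP_R = T_C/(T_H − T_C) gives T_H − T_C = T_C/COP.
With T_C = 247.15 K, T_H = 247.15 × (1 + 1/5.15) = 295.14 K.
Converting, 295.14 K = 21.99°C.

22.0 °C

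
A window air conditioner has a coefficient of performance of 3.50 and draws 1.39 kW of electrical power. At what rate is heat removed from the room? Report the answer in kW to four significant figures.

Q̇_C = COP × Ẇ = 3.50 × 1.390 = 4.865 kW.

4.865 kW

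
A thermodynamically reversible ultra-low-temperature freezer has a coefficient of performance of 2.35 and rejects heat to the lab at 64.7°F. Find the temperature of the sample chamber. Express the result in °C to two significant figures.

-69 °C

For a Carnot refrigerator COP_R = T_C/(T_H − T_C), so T_C = COP·T_H/(1 + COP).
With T_H = 291.32 K, T_C = 2.35 × 291.32/3.350 = 204.36 K.
Converting, 204.36 K = -68.79°C.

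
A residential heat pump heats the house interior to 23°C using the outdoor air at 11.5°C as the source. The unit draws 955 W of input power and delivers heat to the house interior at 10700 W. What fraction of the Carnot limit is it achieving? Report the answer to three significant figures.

COP_actual = Q̇_H/Ẇ = 10700/955.0 = 11.20.
In absolute terms T_C = 284.65 K and T_H = 296.15 K, so ΔT = 11.50 K.
COP_Carnot = T_H/ΔT = 296.15/11.50 = 25.75.
η_II = COP_actual/COP_Carnot = 11.20/25.75 = 0.4351.

0.435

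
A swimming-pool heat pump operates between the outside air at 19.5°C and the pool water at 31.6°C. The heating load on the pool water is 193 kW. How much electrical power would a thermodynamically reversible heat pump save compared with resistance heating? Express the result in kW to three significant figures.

In absolute terms T_C = 292.65 K and T_H = 304.75 K, so ΔT = 12.10 K.
COP_Carnot = T_H/ΔT = 304.75/12.10 = 25.19.
Resistance heating needs Ẇ_res = Q̇_H = 193.0 kW; the reversible heat pump needs only Ẇ_hp = Q̇_H/COP = 7.663 kW.
Saving = 193.0 − 7.663 = 185.3 kW.

185 kW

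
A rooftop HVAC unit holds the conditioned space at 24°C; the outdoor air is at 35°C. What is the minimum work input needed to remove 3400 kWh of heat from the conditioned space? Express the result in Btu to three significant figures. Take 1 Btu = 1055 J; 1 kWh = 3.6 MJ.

429000 Btu

In absolute terms T_C = 297.15 K and T_H = 308.15 K, so ΔT = 11.00 K.
The reversible limit is COP_R = T_C/ΔT = 27.01, so W_min = Q_C/COP = Q_C·ΔT/T_C.
W_min = 3400 × 11.00/297.15 = 125.9 kWh = 429500 Btu.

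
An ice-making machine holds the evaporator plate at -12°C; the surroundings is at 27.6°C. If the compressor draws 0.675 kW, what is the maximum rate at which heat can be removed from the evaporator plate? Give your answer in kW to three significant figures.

4.45 kW

In absolute terms T_C = 261.15 K and T_H = 300.75 K, so ΔT = 39.60 K.
COP_Carnot = T_C/ΔT = 261.15/39.60 = 6.595.
Q̇_max = COP_Carnot × Ẇ = 6.595 × 0.6750 kW = 4.451 kW.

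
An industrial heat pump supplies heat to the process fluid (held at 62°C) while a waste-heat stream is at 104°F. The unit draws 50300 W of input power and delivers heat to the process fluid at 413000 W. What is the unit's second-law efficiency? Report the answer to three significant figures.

0.539

COP_actual = Q̇_H/Ẇ = 413000/50300 = 8.211.
In absolute terms T_C = 313.15 K and T_H = 335.15 K, so ΔT = 22.00 K.
COP_Carnot = T_H/ΔT = 335.15/22.00 = 15.23.
η_II = COP_actual/COP_Carnot = 8.211/15.23 = 0.5390.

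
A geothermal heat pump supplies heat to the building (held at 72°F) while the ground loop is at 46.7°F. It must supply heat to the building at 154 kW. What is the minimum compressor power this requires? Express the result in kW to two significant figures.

7.3 kW

In absolute terms T_C = 281.32 K and T_H = 295.37 K, so ΔT = 14.06 K.
COP_Carnot = T_H/ΔT = 295.37/14.06 = 21.01.
Ẇ_min = Q̇/COP_Carnot = 154.0/21.01 = 7.328 kW.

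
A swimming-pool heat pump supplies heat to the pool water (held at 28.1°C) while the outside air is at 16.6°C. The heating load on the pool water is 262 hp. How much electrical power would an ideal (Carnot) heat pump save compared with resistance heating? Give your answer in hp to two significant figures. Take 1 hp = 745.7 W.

In absolute terms T_C = 289.75 K and T_H = 301.25 K, so ΔT = 11.50 K.
COP_Carnot = T_H/ΔT = 301.25/11.50 = 26.20.
Resistance heating needs Ẇ_res = Q̇_H = 262.0 hp; the reversible heat pump needs only Ẇ_hp = Q̇_H/COP = 10.00 hp.
Saving = 262.0 − 10.00 = 252.0 hp.

250 hp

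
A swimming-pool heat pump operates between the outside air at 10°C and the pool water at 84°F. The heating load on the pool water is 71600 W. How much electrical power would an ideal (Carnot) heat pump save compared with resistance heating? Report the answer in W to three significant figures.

67100 W

In absolute terms T_C = 283.15 K and T_H = 302.04 K, so ΔT = 18.89 K.
COP_Carnot = T_H/ΔT = 302.04/18.89 = 15.99.
Resistance heating needs Ẇ_res = Q̇_H = 71600 W; the reversible heat pump needs only Ẇ_hp = Q̇_H/COP = 4478 W.
Saving = 71600 − 4478 = 67120 W.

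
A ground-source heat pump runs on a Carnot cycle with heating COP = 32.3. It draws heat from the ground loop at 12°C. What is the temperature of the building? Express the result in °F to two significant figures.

COP_HP = T_H/(T_H − T_C) rearranges to T_H = COP·T_C/(COP − 1).
With T_C = 285.15 K, T_H = 32.3 × 285.15/31.30 = 294.26 K.
Converting, 294.26 K = 70.00°F.

70 °F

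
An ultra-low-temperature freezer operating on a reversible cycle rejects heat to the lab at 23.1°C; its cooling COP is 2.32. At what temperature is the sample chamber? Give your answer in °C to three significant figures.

For a Carnot refrigerator COP_R = T_C/(T_H − T_C), so T_C = COP·T_H/(1 + COP).
With T_H = 296.25 K, T_C = 2.32 × 296.25/3.320 = 207.02 K.
Converting, 207.02 K = -66.13°C.

-66.1 °C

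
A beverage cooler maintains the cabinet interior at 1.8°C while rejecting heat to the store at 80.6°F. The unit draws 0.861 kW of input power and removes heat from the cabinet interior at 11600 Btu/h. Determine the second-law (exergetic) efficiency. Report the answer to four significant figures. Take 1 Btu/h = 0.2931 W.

Converting, Q̇_C = 11600 Btu/h = 3.400 kW, so COP_actual = Q̇_C/Ẇ = 3.400/0.8610 = 3.949.
In absolute terms T_C = 274.95 K and T_H = 300.15 K, so ΔT = 25.20 K.
COP_Carnot = T_C/ΔT = 274.95/25.20 = 10.91.
η_II = COP_actual/COP_Carnot = 3.949/10.91 = 0.3619.

0.3619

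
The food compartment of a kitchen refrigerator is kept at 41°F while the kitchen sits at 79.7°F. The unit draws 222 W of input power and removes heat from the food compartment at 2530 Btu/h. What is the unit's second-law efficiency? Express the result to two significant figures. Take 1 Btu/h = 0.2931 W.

Converting, Q̇_C = 2530 Btu/h = 741.5 W, so COP_actual = Q̇_C/Ẇ = 741.5/222.0 = 3.340.
In absolute terms T_C = 278.15 K and T_H = 299.65 K, so ΔT = 21.50 K.
COP_Carnot = T_C/ΔT = 278.15/21.50 = 12.94.
η_II = COP_actual/COP_Carnot = 3.340/12.94 = 0.2582.

0.26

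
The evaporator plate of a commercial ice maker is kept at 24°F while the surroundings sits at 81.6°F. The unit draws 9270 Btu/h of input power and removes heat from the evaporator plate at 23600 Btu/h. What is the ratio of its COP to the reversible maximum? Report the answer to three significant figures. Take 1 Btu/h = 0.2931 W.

COP_actual = Q̇_C/Ẇ = 23600/9270 = 2.546.
In absolute terms T_C = 268.71 K and T_H = 300.71 K, so ΔT = 32.00 K.
COP_Carnot = T_C/ΔT = 268.71/32.00 = 8.397.
η_II = COP_actual/COP_Carnot = 2.546/8.397 = 0.3032.

0.303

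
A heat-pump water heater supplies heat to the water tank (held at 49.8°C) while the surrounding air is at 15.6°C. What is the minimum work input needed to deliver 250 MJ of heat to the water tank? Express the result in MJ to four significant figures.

In absolute terms T_C = 288.75 K and T_H = 322.95 K, so ΔT = 34.20 K.
The reversible limit is COP_HP = T_H/ΔT = 9.443, so W_min = Q_H/COP = Q_H·ΔT/T_H.
W_min = 250.0 × 34.20/322.95 = 26.47 MJ.

26.47 MJ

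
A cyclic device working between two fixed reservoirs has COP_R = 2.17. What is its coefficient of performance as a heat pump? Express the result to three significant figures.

3.17

The first law on one cycle gives Q_H = Q_C + W, so Q_H/W = Q_C/W + 1.
COP_HP = COP_R + 1 = 2.17 + 1 = 3.17.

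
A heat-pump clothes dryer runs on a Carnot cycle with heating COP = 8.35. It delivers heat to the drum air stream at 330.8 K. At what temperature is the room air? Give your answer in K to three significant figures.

291 K

COP_HP = T_H/(T_H − T_C) gives T_H − T_C = T_H/COP.
With T_H = 330.80 K, T_C = 330.80 × (1 − 1/8.35) = 291.18 K.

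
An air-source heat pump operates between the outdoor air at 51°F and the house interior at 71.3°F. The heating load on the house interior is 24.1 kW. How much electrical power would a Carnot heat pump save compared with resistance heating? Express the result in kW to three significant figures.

23.2 kW

In absolute terms T_C = 283.71 K and T_H = 294.98 K, so ΔT = 11.28 K.
COP_Carnot = T_H/ΔT = 294.98/11.28 = 26.16.
Resistance heating needs Ẇ_res = Q̇_H = 24.10 kW; the reversible heat pump needs only Ẇ_hp = Q̇_H/COP = 0.9214 kW.
Saving = 24.10 − 0.9214 = 23.18 kW.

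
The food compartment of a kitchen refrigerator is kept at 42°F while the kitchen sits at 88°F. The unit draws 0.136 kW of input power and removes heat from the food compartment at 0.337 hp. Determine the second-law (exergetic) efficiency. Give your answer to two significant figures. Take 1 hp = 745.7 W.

0.17

Converting, Q̇_C = 0.3370 hp = 0.2513 kW, so COP_actual = Q̇_C/Ẇ = 0.2513/0.1360 = 1.848.
In absolute terms T_C = 278.71 K and T_H = 304.26 K, so ΔT = 25.56 K.
COP_Carnot = T_C/ΔT = 278.71/25.56 = 10.91.
η_II = COP_actual/COP_Carnot = 1.848/10.91 = 0.1694.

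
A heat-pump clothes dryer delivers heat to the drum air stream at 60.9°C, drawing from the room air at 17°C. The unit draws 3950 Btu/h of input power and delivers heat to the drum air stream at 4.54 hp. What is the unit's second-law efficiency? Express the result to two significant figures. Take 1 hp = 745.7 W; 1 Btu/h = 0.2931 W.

Converting, Q̇_H = 4.540 hp = 11550 Btu/h, so COP_actual = Q̇_H/Ẇ = 11550/3950 = 2.924.
In absolute terms T_C = 290.15 K and T_H = 334.05 K, so ΔT = 43.90 K.
COP_Carnot = T_H/ΔT = 334.05/43.90 = 7.609.
η_II = COP_actual/COP_Carnot = 2.924/7.609 = 0.3843.

0.38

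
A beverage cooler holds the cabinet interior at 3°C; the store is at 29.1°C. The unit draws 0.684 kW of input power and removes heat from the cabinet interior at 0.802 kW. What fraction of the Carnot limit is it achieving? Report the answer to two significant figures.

COP_actual = Q̇_C/Ẇ = 0.8020/0.6840 = 1.173.
In absolute terms T_C = 276.15 K and T_H = 302.25 K, so ΔT = 26.10 K.
COP_Carnot = T_C/ΔT = 276.15/26.10 = 10.58.
η_II = COP_actual/COP_Carnot = 1.173/10.58 = 0.1108.

0.11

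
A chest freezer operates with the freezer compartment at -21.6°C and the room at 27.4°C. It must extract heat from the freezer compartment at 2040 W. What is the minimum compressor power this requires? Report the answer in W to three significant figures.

397 W

In absolute terms T_C = 251.55 K and T_H = 300.55 K, so ΔT = 49.00 K.
COP_Carnot = T_C/ΔT = 251.55/49.00 = 5.134.
Ẇ_min = Q̇/COP_Carnot = 2040/5.134 = 397.4 W.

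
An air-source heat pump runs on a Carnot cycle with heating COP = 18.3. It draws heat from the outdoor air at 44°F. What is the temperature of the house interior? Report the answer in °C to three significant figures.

COP_HP = T_H/(T_H − T_C) rearranges to T_H = COP·T_C/(COP − 1).
With T_C = 279.82 K, T_H = 18.3 × 279.82/17.30 = 295.99 K.
Converting, 295.99 K = 22.84°C.

22.8 °C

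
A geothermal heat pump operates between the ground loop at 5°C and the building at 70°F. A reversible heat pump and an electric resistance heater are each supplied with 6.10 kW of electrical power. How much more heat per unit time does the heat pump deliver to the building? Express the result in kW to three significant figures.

105 kW

In absolute terms T_C = 278.15 K and T_H = 294.26 K, so ΔT = 16.11 K.
COP_Carnot = T_H/ΔT = 294.26/16.11 = 18.26.
The heat pump delivers Q̇_H = COP × Ẇ = 111.4 kW; the resistance heater delivers Ẇ = 6.100 kW.
Extra = (COP − 1)·Ẇ = 105.3 kW.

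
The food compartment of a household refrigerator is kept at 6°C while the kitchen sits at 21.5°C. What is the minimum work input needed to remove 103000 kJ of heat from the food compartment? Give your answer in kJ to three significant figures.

In absolute terms T_C = 279.15 K and T_H = 294.65 K, so ΔT = 15.50 K.
The reversible limit is COP_R = T_C/ΔT = 18.01, so W_min = Q_C/COP = Q_C·ΔT/T_C.
W_min = 103000 × 15.50/279.15 = 5719 kJ.

5720 kJ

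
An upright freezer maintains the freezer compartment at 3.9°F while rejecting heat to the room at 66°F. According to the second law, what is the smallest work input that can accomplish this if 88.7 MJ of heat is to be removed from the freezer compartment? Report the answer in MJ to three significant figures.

In absolute terms T_C = 257.54 K and T_H = 292.04 K, so ΔT = 34.50 K.
The reversible limit is COP_R = T_C/ΔT = 7.465, so W_min = Q_C/COP = Q_C·ΔT/T_C.
W_min = 88.70 × 34.50/257.54 = 11.88 MJ.

11.9 MJ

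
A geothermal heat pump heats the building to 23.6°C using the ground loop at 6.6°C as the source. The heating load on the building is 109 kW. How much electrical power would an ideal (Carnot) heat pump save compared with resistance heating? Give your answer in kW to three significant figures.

103 kW

In absolute terms T_C = 279.75 K and T_H = 296.75 K, so ΔT = 17.00 K.
COP_Carnot = T_H/ΔT = 296.75/17.00 = 17.46.
Resistance heating needs Ẇ_res = Q̇_H = 109.0 kW; the reversible heat pump needs only Ẇ_hp = Q̇_H/COP = 6.244 kW.
Saving = 109.0 − 6.244 = 102.8 kW.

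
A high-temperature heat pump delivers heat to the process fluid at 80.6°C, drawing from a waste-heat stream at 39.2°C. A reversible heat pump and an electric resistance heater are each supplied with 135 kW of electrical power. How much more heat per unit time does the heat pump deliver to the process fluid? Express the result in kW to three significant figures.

In absolute terms T_C = 312.35 K and T_H = 353.75 K, so ΔT = 41.40 K.
COP_Carnot = T_H/ΔT = 353.75/41.40 = 8.545.
The heat pump delivers Q̇_H = COP × Ẇ = 1154 kW; the resistance heater delivers Ẇ = 135.0 kW.
Extra = (COP − 1)·Ẇ = 1019 kW.

1020 kW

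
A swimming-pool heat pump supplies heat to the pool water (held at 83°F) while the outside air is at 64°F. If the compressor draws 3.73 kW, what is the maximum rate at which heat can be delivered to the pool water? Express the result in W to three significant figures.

In absolute terms T_C = 290.93 K and T_H = 301.48 K, so ΔT = 10.56 K.
COP_Carnot = T_H/ΔT = 301.48/10.56 = 28.56.
Q̇_max = COP_Carnot × Ẇ = 28.56 × 3.730 kW = 106.5 kW = 106500 W.

107000 W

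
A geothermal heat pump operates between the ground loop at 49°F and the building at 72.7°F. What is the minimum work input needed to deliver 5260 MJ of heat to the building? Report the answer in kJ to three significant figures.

In absolute terms T_C = 282.59 K and T_H = 295.76 K, so ΔT = 13.17 K.
The reversible limit is COP_HP = T_H/ΔT = 22.46, so W_min = Q_H/COP = Q_H·ΔT/T_H.
W_min = 5260 × 13.17/295.76 = 234.2 MJ = 234200 kJ.

234000 kJ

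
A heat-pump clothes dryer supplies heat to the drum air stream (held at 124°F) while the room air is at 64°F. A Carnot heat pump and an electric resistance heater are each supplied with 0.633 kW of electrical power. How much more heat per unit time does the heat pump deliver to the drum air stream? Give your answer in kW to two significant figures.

5.5 kW

In absolute terms T_C = 290.93 K and T_H = 324.26 K, so ΔT = 33.33 K.
COP_Carnot = T_H/ΔT = 324.26/33.33 = 9.728.
The heat pump delivers Q̇_H = COP × Ẇ = 6.158 kW; the resistance heater delivers Ẇ = 0.6330 kW.
Extra = (COP − 1)·Ẇ = 5.525 kW.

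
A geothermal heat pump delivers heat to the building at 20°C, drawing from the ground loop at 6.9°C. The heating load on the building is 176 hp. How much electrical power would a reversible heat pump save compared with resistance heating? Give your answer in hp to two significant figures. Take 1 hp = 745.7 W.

In absolute terms T_C = 280.05 K and T_H = 293.15 K, so ΔT = 13.10 K.
COP_Carnot = T_H/ΔT = 293.15/13.10 = 22.38.
Resistance heating needs Ẇ_res = Q̇_H = 176.0 hp; the reversible heat pump needs only Ẇ_hp = Q̇_H/COP = 7.865 hp.
Saving = 176.0 − 7.865 = 168.1 hp.

170 hp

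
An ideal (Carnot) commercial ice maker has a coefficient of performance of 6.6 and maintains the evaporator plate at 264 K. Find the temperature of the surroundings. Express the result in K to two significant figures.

COP_R = T_C/(T_H − T_C) gives T_H − T_C = T_C/COP.
With T_C = 264.00 K, T_H = 264.00 × (1 + 1/6.6) = 304.00 K.

300 K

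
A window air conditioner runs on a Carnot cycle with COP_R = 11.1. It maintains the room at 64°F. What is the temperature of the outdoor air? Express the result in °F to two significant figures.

110 °F

COP_R = T_C/(T_H − T_C) gives T_H − T_C = T_C/COP.
With T_C = 290.93 K, T_H = 290.93 × (1 + 1/11.1) = 317.14 K.
Converting, 317.14 K = 111.18°F.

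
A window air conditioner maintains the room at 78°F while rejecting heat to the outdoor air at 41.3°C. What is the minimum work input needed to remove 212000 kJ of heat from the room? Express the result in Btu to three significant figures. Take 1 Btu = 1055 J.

10600 Btu

In absolute terms T_C = 298.71 K and T_H = 314.45 K, so ΔT = 15.74 K.
The reversible limit is COP_R = T_C/ΔT = 18.97, so W_min = Q_C/COP = Q_C·ΔT/T_C.
W_min = 212000 × 15.74/298.71 = 11170 kJ = 10590 Btu.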